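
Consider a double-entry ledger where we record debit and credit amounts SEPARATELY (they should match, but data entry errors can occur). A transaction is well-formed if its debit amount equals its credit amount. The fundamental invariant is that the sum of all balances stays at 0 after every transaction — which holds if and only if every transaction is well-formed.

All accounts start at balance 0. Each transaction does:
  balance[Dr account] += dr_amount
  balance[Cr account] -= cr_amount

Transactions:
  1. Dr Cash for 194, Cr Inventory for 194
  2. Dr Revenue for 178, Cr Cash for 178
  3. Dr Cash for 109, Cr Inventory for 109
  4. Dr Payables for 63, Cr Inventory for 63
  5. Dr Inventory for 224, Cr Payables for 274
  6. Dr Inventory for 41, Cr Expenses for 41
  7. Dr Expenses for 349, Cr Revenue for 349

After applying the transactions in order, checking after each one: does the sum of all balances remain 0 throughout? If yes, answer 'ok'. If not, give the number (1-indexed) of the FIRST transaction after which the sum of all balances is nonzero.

After txn 1: dr=194 cr=194 sum_balances=0
After txn 2: dr=178 cr=178 sum_balances=0
After txn 3: dr=109 cr=109 sum_balances=0
After txn 4: dr=63 cr=63 sum_balances=0
After txn 5: dr=224 cr=274 sum_balances=-50
After txn 6: dr=41 cr=41 sum_balances=-50
After txn 7: dr=349 cr=349 sum_balances=-50

Answer: 5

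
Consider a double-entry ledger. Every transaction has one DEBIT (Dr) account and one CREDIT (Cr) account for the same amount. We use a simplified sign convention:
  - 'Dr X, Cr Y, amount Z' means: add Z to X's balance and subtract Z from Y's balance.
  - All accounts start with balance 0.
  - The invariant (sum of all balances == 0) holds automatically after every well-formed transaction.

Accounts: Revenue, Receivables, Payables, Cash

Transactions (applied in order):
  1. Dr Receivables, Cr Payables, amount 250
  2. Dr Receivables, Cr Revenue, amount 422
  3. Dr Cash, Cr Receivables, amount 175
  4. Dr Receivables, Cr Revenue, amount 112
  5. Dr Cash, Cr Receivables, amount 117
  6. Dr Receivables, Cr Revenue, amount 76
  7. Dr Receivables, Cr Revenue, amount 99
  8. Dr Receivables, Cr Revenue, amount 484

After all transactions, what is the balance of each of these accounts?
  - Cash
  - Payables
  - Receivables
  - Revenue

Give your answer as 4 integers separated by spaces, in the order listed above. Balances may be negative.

Answer: 292 -250 1151 -1193

Derivation:
After txn 1 (Dr Receivables, Cr Payables, amount 250): Payables=-250 Receivables=250
After txn 2 (Dr Receivables, Cr Revenue, amount 422): Payables=-250 Receivables=672 Revenue=-422
After txn 3 (Dr Cash, Cr Receivables, amount 175): Cash=175 Payables=-250 Receivables=497 Revenue=-422
After txn 4 (Dr Receivables, Cr Revenue, amount 112): Cash=175 Payables=-250 Receivables=609 Revenue=-534
After txn 5 (Dr Cash, Cr Receivables, amount 117): Cash=292 Payables=-250 Receivables=492 Revenue=-534
After txn 6 (Dr Receivables, Cr Revenue, amount 76): Cash=292 Payables=-250 Receivables=568 Revenue=-610
After txn 7 (Dr Receivables, Cr Revenue, amount 99): Cash=292 Payables=-250 Receivables=667 Revenue=-709
After txn 8 (Dr Receivables, Cr Revenue, amount 484): Cash=292 Payables=-250 Receivables=1151 Revenue=-1193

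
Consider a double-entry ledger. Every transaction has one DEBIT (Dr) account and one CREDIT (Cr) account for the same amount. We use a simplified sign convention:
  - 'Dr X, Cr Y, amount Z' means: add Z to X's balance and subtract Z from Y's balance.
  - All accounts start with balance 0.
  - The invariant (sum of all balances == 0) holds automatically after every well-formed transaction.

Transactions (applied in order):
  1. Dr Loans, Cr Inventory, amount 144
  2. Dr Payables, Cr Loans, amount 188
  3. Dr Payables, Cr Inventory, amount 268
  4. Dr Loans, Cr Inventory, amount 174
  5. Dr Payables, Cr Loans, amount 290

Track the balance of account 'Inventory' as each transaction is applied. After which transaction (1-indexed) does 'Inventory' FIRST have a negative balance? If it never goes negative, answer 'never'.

After txn 1: Inventory=-144

Answer: 1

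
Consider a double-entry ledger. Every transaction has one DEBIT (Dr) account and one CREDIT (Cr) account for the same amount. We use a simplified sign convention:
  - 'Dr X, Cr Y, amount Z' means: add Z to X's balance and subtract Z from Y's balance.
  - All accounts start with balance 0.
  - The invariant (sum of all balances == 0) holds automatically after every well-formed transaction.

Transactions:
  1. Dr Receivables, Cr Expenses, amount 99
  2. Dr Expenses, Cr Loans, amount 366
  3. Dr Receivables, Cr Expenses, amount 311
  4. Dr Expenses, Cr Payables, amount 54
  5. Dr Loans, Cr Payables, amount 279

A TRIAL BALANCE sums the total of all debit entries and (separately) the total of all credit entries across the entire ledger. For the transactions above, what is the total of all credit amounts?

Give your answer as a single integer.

Txn 1: credit+=99
Txn 2: credit+=366
Txn 3: credit+=311
Txn 4: credit+=54
Txn 5: credit+=279
Total credits = 1109

Answer: 1109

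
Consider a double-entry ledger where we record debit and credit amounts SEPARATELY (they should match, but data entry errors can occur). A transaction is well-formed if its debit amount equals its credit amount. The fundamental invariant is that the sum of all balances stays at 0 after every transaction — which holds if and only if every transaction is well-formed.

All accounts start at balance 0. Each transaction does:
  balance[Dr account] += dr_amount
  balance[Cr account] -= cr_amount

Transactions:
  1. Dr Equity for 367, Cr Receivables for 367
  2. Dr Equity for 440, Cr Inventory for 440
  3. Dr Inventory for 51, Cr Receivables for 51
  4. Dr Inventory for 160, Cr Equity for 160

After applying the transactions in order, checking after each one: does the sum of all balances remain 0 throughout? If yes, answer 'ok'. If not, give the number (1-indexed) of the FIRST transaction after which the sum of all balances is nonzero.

After txn 1: dr=367 cr=367 sum_balances=0
After txn 2: dr=440 cr=440 sum_balances=0
After txn 3: dr=51 cr=51 sum_balances=0
After txn 4: dr=160 cr=160 sum_balances=0

Answer: ok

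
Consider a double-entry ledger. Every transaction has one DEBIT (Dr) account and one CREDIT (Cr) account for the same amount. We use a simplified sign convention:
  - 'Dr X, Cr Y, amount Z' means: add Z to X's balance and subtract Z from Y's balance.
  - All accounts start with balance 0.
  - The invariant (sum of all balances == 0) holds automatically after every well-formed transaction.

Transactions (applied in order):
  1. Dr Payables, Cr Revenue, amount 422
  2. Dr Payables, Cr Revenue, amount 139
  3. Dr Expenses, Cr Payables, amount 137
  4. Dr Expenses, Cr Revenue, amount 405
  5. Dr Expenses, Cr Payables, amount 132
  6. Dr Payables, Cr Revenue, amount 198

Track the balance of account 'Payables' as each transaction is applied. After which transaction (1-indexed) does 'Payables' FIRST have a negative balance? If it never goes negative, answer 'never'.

After txn 1: Payables=422
After txn 2: Payables=561
After txn 3: Payables=424
After txn 4: Payables=424
After txn 5: Payables=292
After txn 6: Payables=490

Answer: never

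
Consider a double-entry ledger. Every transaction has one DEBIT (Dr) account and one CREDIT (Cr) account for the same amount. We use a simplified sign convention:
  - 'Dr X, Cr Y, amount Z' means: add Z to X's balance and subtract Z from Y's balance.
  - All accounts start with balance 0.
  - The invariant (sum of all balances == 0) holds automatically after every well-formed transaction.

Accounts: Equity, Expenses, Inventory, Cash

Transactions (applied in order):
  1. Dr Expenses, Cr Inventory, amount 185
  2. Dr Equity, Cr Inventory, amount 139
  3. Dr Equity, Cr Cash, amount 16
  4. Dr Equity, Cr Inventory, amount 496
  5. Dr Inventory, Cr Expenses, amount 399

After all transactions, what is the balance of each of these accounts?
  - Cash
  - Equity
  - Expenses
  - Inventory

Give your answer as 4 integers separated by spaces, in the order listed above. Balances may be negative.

Answer: -16 651 -214 -421

Derivation:
After txn 1 (Dr Expenses, Cr Inventory, amount 185): Expenses=185 Inventory=-185
After txn 2 (Dr Equity, Cr Inventory, amount 139): Equity=139 Expenses=185 Inventory=-324
After txn 3 (Dr Equity, Cr Cash, amount 16): Cash=-16 Equity=155 Expenses=185 Inventory=-324
After txn 4 (Dr Equity, Cr Inventory, amount 496): Cash=-16 Equity=651 Expenses=185 Inventory=-820
After txn 5 (Dr Inventory, Cr Expenses, amount 399): Cash=-16 Equity=651 Expenses=-214 Inventory=-421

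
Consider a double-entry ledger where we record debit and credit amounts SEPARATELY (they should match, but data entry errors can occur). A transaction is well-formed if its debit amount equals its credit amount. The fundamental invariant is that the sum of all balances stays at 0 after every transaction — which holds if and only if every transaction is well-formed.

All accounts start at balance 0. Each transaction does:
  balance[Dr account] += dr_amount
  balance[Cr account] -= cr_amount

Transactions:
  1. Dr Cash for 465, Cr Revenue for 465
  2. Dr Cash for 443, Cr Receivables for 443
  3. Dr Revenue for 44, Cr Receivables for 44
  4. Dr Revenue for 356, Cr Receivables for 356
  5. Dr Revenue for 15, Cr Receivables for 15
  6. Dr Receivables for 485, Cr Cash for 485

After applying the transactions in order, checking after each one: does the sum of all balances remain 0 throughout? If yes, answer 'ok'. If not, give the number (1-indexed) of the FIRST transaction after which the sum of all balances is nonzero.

After txn 1: dr=465 cr=465 sum_balances=0
After txn 2: dr=443 cr=443 sum_balances=0
After txn 3: dr=44 cr=44 sum_balances=0
After txn 4: dr=356 cr=356 sum_balances=0
After txn 5: dr=15 cr=15 sum_balances=0
After txn 6: dr=485 cr=485 sum_balances=0

Answer: ok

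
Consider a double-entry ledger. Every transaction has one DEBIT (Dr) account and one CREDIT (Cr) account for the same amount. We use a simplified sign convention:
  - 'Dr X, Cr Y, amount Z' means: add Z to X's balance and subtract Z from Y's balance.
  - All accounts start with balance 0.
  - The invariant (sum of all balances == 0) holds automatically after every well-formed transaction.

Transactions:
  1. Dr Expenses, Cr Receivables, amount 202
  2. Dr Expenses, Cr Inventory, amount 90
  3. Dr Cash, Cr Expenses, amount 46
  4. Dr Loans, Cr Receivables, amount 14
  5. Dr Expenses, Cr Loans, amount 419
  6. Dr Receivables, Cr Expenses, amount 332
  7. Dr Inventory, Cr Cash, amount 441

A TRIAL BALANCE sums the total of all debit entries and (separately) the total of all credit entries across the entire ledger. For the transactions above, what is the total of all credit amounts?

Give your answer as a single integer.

Answer: 1544

Derivation:
Txn 1: credit+=202
Txn 2: credit+=90
Txn 3: credit+=46
Txn 4: credit+=14
Txn 5: credit+=419
Txn 6: credit+=332
Txn 7: credit+=441
Total credits = 1544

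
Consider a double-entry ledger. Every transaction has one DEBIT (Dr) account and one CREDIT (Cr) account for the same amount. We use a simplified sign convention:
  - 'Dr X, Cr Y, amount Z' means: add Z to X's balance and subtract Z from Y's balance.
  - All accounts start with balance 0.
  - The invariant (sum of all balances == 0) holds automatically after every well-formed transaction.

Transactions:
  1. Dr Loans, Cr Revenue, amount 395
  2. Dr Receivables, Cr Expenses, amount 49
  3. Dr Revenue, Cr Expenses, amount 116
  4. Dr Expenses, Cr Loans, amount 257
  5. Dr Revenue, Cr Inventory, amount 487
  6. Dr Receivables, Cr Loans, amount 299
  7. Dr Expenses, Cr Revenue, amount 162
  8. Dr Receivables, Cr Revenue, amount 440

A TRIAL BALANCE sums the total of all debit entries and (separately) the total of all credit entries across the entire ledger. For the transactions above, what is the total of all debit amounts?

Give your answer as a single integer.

Txn 1: debit+=395
Txn 2: debit+=49
Txn 3: debit+=116
Txn 4: debit+=257
Txn 5: debit+=487
Txn 6: debit+=299
Txn 7: debit+=162
Txn 8: debit+=440
Total debits = 2205

Answer: 2205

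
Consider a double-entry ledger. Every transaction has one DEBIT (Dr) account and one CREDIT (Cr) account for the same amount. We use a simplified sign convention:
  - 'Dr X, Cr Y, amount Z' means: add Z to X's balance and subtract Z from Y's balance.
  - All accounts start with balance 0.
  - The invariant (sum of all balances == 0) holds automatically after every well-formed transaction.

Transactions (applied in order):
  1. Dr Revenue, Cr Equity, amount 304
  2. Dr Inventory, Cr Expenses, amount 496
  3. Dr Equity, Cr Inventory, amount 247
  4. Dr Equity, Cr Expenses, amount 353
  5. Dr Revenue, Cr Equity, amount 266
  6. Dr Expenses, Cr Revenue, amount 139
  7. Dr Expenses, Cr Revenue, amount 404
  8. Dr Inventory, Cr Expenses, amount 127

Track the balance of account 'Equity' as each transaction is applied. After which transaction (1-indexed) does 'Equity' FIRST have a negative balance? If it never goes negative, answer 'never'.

Answer: 1

Derivation:
After txn 1: Equity=-304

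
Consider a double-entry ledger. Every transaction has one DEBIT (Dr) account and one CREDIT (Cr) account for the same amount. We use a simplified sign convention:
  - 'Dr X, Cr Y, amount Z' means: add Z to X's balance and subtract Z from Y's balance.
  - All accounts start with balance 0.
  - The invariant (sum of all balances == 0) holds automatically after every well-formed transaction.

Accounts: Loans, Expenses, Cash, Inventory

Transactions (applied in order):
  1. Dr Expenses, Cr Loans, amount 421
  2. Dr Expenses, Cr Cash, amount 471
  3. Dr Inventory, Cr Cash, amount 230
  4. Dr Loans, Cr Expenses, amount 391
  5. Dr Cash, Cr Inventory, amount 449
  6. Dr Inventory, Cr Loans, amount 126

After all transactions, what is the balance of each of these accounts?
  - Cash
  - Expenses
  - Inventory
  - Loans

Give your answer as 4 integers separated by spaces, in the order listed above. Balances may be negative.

After txn 1 (Dr Expenses, Cr Loans, amount 421): Expenses=421 Loans=-421
After txn 2 (Dr Expenses, Cr Cash, amount 471): Cash=-471 Expenses=892 Loans=-421
After txn 3 (Dr Inventory, Cr Cash, amount 230): Cash=-701 Expenses=892 Inventory=230 Loans=-421
After txn 4 (Dr Loans, Cr Expenses, amount 391): Cash=-701 Expenses=501 Inventory=230 Loans=-30
After txn 5 (Dr Cash, Cr Inventory, amount 449): Cash=-252 Expenses=501 Inventory=-219 Loans=-30
After txn 6 (Dr Inventory, Cr Loans, amount 126): Cash=-252 Expenses=501 Inventory=-93 Loans=-156

Answer: -252 501 -93 -156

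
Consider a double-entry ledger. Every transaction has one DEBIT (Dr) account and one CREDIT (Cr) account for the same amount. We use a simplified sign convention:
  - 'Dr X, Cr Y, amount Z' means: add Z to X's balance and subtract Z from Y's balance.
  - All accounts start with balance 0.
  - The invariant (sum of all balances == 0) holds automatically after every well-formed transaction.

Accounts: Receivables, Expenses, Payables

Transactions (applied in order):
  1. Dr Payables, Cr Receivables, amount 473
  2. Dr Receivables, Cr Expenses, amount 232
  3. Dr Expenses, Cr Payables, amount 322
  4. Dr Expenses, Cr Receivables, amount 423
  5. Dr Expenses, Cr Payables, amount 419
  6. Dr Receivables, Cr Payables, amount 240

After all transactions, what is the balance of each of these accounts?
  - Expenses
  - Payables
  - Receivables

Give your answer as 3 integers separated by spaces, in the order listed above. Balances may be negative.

After txn 1 (Dr Payables, Cr Receivables, amount 473): Payables=473 Receivables=-473
After txn 2 (Dr Receivables, Cr Expenses, amount 232): Expenses=-232 Payables=473 Receivables=-241
After txn 3 (Dr Expenses, Cr Payables, amount 322): Expenses=90 Payables=151 Receivables=-241
After txn 4 (Dr Expenses, Cr Receivables, amount 423): Expenses=513 Payables=151 Receivables=-664
After txn 5 (Dr Expenses, Cr Payables, amount 419): Expenses=932 Payables=-268 Receivables=-664
After txn 6 (Dr Receivables, Cr Payables, amount 240): Expenses=932 Payables=-508 Receivables=-424

Answer: 932 -508 -424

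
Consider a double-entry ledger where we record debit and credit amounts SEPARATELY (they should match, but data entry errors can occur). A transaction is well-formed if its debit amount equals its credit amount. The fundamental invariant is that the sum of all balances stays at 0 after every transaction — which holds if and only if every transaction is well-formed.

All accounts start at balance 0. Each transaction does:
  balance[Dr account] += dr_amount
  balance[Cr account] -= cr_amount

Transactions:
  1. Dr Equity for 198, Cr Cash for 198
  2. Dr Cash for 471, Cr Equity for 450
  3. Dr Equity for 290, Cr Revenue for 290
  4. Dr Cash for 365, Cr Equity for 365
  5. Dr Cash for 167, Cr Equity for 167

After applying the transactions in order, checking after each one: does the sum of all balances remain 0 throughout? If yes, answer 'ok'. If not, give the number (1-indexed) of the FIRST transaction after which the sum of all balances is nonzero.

Answer: 2

Derivation:
After txn 1: dr=198 cr=198 sum_balances=0
After txn 2: dr=471 cr=450 sum_balances=21
After txn 3: dr=290 cr=290 sum_balances=21
After txn 4: dr=365 cr=365 sum_balances=21
After txn 5: dr=167 cr=167 sum_balances=21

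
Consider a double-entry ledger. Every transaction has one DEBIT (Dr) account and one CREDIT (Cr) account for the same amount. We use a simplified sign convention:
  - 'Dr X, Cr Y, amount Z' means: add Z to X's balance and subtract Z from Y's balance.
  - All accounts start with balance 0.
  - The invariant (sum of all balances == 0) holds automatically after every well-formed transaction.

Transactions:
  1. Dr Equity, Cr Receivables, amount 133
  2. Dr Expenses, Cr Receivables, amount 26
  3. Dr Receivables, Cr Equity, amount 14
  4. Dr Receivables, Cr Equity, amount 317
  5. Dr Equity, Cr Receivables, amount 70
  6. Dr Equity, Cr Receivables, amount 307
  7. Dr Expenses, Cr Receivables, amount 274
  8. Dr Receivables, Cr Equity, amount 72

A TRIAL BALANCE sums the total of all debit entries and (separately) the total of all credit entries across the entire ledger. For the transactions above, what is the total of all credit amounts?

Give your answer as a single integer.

Answer: 1213

Derivation:
Txn 1: credit+=133
Txn 2: credit+=26
Txn 3: credit+=14
Txn 4: credit+=317
Txn 5: credit+=70
Txn 6: credit+=307
Txn 7: credit+=274
Txn 8: credit+=72
Total credits = 1213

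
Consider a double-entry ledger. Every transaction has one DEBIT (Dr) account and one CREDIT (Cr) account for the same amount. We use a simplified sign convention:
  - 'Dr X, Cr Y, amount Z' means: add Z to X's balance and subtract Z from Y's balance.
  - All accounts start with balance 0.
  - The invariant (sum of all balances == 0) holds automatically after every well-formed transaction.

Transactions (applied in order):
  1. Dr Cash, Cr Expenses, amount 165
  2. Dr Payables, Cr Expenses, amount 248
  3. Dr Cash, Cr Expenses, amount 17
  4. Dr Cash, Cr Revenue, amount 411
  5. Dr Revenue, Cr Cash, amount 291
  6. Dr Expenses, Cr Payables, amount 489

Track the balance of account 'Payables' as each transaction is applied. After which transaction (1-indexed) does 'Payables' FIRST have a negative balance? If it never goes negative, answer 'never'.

After txn 1: Payables=0
After txn 2: Payables=248
After txn 3: Payables=248
After txn 4: Payables=248
After txn 5: Payables=248
After txn 6: Payables=-241

Answer: 6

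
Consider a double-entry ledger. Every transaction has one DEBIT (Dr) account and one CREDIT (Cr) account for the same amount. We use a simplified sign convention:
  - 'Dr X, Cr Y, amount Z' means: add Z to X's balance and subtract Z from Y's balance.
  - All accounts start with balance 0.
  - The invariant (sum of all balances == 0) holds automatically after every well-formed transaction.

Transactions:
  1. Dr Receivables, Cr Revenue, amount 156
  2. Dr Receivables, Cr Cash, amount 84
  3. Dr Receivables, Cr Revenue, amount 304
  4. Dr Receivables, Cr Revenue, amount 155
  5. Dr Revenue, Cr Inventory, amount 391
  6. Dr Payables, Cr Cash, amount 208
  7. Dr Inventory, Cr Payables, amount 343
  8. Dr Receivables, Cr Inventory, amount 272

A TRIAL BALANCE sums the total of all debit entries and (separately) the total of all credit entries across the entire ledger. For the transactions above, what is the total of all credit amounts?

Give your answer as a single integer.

Answer: 1913

Derivation:
Txn 1: credit+=156
Txn 2: credit+=84
Txn 3: credit+=304
Txn 4: credit+=155
Txn 5: credit+=391
Txn 6: credit+=208
Txn 7: credit+=343
Txn 8: credit+=272
Total credits = 1913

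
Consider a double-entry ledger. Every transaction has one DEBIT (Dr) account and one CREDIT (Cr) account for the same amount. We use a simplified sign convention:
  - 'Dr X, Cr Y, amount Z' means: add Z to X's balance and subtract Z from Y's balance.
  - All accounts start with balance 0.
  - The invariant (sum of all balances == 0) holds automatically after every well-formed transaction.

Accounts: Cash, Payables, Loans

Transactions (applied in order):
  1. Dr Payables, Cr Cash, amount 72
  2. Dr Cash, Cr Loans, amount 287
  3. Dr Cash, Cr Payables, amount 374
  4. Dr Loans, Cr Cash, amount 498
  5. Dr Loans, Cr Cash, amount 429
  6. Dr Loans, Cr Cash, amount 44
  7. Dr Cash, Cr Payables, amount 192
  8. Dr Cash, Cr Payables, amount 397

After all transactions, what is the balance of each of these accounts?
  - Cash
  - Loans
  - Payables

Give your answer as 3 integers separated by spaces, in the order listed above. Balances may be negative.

After txn 1 (Dr Payables, Cr Cash, amount 72): Cash=-72 Payables=72
After txn 2 (Dr Cash, Cr Loans, amount 287): Cash=215 Loans=-287 Payables=72
After txn 3 (Dr Cash, Cr Payables, amount 374): Cash=589 Loans=-287 Payables=-302
After txn 4 (Dr Loans, Cr Cash, amount 498): Cash=91 Loans=211 Payables=-302
After txn 5 (Dr Loans, Cr Cash, amount 429): Cash=-338 Loans=640 Payables=-302
After txn 6 (Dr Loans, Cr Cash, amount 44): Cash=-382 Loans=684 Payables=-302
After txn 7 (Dr Cash, Cr Payables, amount 192): Cash=-190 Loans=684 Payables=-494
After txn 8 (Dr Cash, Cr Payables, amount 397): Cash=207 Loans=684 Payables=-891

Answer: 207 684 -891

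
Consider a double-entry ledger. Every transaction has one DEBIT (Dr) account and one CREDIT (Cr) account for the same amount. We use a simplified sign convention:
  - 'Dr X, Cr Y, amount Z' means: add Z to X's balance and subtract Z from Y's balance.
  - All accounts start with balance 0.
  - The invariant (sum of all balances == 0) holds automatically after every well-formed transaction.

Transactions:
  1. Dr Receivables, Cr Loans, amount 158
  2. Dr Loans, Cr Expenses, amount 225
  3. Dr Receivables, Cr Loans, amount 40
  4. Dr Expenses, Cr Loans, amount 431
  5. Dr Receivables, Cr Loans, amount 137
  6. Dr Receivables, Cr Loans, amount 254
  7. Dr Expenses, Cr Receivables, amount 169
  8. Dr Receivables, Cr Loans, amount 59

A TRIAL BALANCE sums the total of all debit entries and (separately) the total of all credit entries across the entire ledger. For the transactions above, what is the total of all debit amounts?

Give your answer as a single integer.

Txn 1: debit+=158
Txn 2: debit+=225
Txn 3: debit+=40
Txn 4: debit+=431
Txn 5: debit+=137
Txn 6: debit+=254
Txn 7: debit+=169
Txn 8: debit+=59
Total debits = 1473

Answer: 1473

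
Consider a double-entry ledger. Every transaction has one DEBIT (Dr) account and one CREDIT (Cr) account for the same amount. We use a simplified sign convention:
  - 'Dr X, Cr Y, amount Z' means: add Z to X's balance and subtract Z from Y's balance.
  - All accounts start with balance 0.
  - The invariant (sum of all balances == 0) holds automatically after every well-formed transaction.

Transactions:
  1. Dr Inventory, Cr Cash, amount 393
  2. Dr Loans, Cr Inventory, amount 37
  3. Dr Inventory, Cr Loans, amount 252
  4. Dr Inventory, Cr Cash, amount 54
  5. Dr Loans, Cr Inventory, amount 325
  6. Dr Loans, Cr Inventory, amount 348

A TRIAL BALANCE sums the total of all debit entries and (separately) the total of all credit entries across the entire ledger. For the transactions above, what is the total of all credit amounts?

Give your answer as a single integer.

Txn 1: credit+=393
Txn 2: credit+=37
Txn 3: credit+=252
Txn 4: credit+=54
Txn 5: credit+=325
Txn 6: credit+=348
Total credits = 1409

Answer: 1409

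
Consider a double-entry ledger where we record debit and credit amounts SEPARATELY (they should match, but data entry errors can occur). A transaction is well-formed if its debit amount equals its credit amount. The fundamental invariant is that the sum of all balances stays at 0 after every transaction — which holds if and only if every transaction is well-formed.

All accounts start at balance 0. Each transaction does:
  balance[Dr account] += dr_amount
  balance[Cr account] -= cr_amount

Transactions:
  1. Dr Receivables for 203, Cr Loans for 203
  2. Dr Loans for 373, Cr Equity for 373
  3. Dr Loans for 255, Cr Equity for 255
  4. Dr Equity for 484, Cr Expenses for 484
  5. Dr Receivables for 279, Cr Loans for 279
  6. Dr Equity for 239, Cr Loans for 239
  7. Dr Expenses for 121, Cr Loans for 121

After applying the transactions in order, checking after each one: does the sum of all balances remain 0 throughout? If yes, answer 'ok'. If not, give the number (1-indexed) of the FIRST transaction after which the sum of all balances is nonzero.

Answer: ok

Derivation:
After txn 1: dr=203 cr=203 sum_balances=0
After txn 2: dr=373 cr=373 sum_balances=0
After txn 3: dr=255 cr=255 sum_balances=0
After txn 4: dr=484 cr=484 sum_balances=0
After txn 5: dr=279 cr=279 sum_balances=0
After txn 6: dr=239 cr=239 sum_balances=0
After txn 7: dr=121 cr=121 sum_balances=0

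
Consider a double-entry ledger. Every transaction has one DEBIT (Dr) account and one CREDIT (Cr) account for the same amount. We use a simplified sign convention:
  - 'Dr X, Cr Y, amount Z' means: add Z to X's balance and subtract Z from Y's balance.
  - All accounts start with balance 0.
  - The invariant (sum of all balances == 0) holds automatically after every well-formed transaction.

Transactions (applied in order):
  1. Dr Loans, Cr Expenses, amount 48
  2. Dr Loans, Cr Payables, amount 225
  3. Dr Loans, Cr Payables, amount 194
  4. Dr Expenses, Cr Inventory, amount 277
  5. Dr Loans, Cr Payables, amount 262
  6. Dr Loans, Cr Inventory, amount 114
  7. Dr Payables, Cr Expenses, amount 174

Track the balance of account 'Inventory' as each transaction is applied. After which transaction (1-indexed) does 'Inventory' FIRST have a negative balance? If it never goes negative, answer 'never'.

After txn 1: Inventory=0
After txn 2: Inventory=0
After txn 3: Inventory=0
After txn 4: Inventory=-277

Answer: 4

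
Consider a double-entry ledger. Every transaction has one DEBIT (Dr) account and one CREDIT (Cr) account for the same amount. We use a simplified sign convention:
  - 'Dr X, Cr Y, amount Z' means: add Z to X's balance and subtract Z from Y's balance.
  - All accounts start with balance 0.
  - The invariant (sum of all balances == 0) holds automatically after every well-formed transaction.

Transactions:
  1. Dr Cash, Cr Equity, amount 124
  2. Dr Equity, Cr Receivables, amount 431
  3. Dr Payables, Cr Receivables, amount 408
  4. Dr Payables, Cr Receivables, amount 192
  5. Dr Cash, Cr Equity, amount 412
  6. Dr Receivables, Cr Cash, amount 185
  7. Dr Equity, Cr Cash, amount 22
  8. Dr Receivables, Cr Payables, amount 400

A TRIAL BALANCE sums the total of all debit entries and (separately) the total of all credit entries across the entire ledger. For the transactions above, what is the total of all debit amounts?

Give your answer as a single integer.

Answer: 2174

Derivation:
Txn 1: debit+=124
Txn 2: debit+=431
Txn 3: debit+=408
Txn 4: debit+=192
Txn 5: debit+=412
Txn 6: debit+=185
Txn 7: debit+=22
Txn 8: debit+=400
Total debits = 2174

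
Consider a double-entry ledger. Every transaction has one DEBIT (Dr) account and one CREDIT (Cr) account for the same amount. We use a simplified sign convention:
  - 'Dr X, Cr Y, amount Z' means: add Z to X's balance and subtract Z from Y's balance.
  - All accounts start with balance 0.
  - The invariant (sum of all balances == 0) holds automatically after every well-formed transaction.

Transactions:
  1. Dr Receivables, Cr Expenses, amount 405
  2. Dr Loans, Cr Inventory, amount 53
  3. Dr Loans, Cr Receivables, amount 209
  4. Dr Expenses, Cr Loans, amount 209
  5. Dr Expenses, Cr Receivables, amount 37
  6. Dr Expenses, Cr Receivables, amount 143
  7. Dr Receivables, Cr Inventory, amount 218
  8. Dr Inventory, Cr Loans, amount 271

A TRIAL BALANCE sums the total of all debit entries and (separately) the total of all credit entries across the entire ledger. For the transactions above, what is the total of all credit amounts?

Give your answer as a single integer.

Answer: 1545

Derivation:
Txn 1: credit+=405
Txn 2: credit+=53
Txn 3: credit+=209
Txn 4: credit+=209
Txn 5: credit+=37
Txn 6: credit+=143
Txn 7: credit+=218
Txn 8: credit+=271
Total credits = 1545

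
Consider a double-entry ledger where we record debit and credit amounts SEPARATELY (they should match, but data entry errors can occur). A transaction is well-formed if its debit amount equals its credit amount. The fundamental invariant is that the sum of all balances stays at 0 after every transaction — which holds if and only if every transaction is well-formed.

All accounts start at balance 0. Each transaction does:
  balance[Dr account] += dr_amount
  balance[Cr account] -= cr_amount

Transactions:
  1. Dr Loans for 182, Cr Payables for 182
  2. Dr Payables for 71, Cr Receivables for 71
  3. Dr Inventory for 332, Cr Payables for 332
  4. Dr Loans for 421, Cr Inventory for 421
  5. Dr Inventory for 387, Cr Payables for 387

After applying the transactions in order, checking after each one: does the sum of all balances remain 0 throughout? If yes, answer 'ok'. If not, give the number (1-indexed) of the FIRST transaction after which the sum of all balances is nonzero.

Answer: ok

Derivation:
After txn 1: dr=182 cr=182 sum_balances=0
After txn 2: dr=71 cr=71 sum_balances=0
After txn 3: dr=332 cr=332 sum_balances=0
After txn 4: dr=421 cr=421 sum_balances=0
After txn 5: dr=387 cr=387 sum_balances=0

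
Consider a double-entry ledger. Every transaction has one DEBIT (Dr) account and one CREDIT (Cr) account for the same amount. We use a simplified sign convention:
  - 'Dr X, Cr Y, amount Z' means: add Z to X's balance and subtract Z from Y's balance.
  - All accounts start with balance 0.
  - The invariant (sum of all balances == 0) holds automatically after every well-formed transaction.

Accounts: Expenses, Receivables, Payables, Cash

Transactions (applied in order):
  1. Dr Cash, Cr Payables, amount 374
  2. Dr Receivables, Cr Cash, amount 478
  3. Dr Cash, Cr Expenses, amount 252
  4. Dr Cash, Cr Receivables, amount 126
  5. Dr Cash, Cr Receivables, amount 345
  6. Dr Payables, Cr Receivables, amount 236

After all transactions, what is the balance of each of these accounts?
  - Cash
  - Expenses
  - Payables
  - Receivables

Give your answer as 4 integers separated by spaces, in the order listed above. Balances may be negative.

Answer: 619 -252 -138 -229

Derivation:
After txn 1 (Dr Cash, Cr Payables, amount 374): Cash=374 Payables=-374
After txn 2 (Dr Receivables, Cr Cash, amount 478): Cash=-104 Payables=-374 Receivables=478
After txn 3 (Dr Cash, Cr Expenses, amount 252): Cash=148 Expenses=-252 Payables=-374 Receivables=478
After txn 4 (Dr Cash, Cr Receivables, amount 126): Cash=274 Expenses=-252 Payables=-374 Receivables=352
After txn 5 (Dr Cash, Cr Receivables, amount 345): Cash=619 Expenses=-252 Payables=-374 Receivables=7
After txn 6 (Dr Payables, Cr Receivables, amount 236): Cash=619 Expenses=-252 Payables=-138 Receivables=-229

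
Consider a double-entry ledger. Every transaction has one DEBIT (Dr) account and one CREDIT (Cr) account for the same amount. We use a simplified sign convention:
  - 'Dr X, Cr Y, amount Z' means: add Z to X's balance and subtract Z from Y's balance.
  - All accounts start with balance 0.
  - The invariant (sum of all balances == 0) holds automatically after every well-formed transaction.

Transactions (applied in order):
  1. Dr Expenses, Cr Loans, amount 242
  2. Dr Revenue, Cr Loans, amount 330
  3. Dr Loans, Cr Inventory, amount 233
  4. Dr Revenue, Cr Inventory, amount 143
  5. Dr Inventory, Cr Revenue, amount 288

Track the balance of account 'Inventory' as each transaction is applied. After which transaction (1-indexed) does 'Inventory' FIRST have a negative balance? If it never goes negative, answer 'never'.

Answer: 3

Derivation:
After txn 1: Inventory=0
After txn 2: Inventory=0
After txn 3: Inventory=-233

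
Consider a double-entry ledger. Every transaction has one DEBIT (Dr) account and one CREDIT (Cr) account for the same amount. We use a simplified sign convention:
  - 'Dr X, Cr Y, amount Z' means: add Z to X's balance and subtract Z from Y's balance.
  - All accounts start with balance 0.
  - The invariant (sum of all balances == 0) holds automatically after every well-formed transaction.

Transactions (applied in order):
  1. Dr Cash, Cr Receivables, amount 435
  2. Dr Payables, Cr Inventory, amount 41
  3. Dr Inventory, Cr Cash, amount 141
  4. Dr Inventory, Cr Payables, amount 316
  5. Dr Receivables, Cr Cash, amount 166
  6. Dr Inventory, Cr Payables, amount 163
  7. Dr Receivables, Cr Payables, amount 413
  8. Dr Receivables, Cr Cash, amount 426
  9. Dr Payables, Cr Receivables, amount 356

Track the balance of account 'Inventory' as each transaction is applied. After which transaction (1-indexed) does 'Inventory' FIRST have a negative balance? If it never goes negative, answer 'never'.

After txn 1: Inventory=0
After txn 2: Inventory=-41

Answer: 2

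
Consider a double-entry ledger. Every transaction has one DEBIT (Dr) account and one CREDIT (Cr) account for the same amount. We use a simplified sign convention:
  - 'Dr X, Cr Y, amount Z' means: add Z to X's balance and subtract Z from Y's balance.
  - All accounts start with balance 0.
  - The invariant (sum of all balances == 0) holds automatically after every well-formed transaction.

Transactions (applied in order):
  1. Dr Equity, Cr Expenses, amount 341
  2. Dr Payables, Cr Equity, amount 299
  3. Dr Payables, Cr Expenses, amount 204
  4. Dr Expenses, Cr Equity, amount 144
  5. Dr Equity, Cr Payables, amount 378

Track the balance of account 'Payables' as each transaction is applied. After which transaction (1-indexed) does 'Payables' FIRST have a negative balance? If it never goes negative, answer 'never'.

Answer: never

Derivation:
After txn 1: Payables=0
After txn 2: Payables=299
After txn 3: Payables=503
After txn 4: Payables=503
After txn 5: Payables=125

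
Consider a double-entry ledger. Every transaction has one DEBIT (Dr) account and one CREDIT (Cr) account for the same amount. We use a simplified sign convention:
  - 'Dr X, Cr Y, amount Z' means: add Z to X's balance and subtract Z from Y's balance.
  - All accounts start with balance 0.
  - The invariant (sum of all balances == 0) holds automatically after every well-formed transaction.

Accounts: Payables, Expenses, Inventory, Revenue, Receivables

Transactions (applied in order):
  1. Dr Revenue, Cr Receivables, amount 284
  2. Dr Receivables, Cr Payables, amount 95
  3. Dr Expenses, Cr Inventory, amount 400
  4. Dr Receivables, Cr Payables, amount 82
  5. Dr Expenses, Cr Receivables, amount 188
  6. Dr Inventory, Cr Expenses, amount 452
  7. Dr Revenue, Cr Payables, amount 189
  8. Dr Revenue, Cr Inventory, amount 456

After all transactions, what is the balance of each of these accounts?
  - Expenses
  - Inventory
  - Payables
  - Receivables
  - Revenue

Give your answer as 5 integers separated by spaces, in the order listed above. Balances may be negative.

After txn 1 (Dr Revenue, Cr Receivables, amount 284): Receivables=-284 Revenue=284
After txn 2 (Dr Receivables, Cr Payables, amount 95): Payables=-95 Receivables=-189 Revenue=284
After txn 3 (Dr Expenses, Cr Inventory, amount 400): Expenses=400 Inventory=-400 Payables=-95 Receivables=-189 Revenue=284
After txn 4 (Dr Receivables, Cr Payables, amount 82): Expenses=400 Inventory=-400 Payables=-177 Receivables=-107 Revenue=284
After txn 5 (Dr Expenses, Cr Receivables, amount 188): Expenses=588 Inventory=-400 Payables=-177 Receivables=-295 Revenue=284
After txn 6 (Dr Inventory, Cr Expenses, amount 452): Expenses=136 Inventory=52 Payables=-177 Receivables=-295 Revenue=284
After txn 7 (Dr Revenue, Cr Payables, amount 189): Expenses=136 Inventory=52 Payables=-366 Receivables=-295 Revenue=473
After txn 8 (Dr Revenue, Cr Inventory, amount 456): Expenses=136 Inventory=-404 Payables=-366 Receivables=-295 Revenue=929

Answer: 136 -404 -366 -295 929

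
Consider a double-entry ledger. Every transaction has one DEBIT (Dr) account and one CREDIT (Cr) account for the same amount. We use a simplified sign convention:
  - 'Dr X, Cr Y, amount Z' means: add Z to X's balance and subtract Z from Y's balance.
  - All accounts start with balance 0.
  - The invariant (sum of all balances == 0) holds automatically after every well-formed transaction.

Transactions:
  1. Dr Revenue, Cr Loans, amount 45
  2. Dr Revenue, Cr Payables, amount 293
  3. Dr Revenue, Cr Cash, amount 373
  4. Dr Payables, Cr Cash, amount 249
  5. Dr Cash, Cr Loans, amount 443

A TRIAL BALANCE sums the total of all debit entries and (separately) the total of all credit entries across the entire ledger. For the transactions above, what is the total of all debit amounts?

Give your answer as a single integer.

Txn 1: debit+=45
Txn 2: debit+=293
Txn 3: debit+=373
Txn 4: debit+=249
Txn 5: debit+=443
Total debits = 1403

Answer: 1403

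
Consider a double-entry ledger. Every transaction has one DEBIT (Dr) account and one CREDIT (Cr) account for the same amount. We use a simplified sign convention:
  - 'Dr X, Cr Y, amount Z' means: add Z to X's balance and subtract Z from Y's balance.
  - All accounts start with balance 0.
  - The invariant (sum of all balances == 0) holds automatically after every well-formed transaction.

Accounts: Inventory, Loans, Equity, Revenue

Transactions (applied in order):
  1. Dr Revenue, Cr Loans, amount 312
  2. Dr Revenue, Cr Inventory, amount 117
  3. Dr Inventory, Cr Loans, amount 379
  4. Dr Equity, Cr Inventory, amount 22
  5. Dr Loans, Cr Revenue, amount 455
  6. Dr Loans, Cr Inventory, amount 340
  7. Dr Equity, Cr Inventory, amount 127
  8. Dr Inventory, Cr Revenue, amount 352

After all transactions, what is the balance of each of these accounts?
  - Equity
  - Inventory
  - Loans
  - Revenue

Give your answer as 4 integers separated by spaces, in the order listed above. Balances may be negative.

After txn 1 (Dr Revenue, Cr Loans, amount 312): Loans=-312 Revenue=312
After txn 2 (Dr Revenue, Cr Inventory, amount 117): Inventory=-117 Loans=-312 Revenue=429
After txn 3 (Dr Inventory, Cr Loans, amount 379): Inventory=262 Loans=-691 Revenue=429
After txn 4 (Dr Equity, Cr Inventory, amount 22): Equity=22 Inventory=240 Loans=-691 Revenue=429
After txn 5 (Dr Loans, Cr Revenue, amount 455): Equity=22 Inventory=240 Loans=-236 Revenue=-26
After txn 6 (Dr Loans, Cr Inventory, amount 340): Equity=22 Inventory=-100 Loans=104 Revenue=-26
After txn 7 (Dr Equity, Cr Inventory, amount 127): Equity=149 Inventory=-227 Loans=104 Revenue=-26
After txn 8 (Dr Inventory, Cr Revenue, amount 352): Equity=149 Inventory=125 Loans=104 Revenue=-378

Answer: 149 125 104 -378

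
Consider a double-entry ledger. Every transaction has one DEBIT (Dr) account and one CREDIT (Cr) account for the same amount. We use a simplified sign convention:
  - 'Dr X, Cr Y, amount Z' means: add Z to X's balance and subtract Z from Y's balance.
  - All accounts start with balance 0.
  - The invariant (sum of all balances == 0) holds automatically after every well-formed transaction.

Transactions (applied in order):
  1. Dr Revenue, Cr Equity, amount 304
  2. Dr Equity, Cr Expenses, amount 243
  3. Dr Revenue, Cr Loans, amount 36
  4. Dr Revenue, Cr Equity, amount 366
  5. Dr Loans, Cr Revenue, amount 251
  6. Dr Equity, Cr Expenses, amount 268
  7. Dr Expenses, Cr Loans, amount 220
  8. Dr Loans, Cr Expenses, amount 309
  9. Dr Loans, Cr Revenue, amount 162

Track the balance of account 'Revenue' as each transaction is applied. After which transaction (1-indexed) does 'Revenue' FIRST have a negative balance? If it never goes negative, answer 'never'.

After txn 1: Revenue=304
After txn 2: Revenue=304
After txn 3: Revenue=340
After txn 4: Revenue=706
After txn 5: Revenue=455
After txn 6: Revenue=455
After txn 7: Revenue=455
After txn 8: Revenue=455
After txn 9: Revenue=293

Answer: never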